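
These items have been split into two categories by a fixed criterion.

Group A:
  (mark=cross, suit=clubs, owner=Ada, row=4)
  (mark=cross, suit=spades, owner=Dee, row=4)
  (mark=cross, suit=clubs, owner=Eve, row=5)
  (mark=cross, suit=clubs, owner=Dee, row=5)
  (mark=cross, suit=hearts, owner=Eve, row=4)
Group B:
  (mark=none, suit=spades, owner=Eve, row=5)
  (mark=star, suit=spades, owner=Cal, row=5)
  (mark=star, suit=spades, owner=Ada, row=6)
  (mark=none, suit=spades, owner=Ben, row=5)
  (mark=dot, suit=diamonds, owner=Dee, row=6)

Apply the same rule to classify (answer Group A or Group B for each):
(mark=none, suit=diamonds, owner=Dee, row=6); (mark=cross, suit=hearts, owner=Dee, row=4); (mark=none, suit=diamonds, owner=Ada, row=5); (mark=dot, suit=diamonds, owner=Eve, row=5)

Group B, Group A, Group B, Group B

The simplest hypothesis consistent with all the labels is: mark is cross.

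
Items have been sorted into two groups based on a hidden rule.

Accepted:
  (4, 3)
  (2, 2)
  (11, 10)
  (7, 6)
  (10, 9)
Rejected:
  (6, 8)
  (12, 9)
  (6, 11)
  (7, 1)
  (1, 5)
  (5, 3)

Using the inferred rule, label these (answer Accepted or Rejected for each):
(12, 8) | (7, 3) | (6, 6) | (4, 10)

Rule: |first − second| ≤ 1. This holds for each 'Accepted' example and fails for each 'Rejected' one.
(12, 8): |12−8| = 4 — doesn't qualify, so Rejected. (7, 3): |7−3| = 4 — doesn't qualify, so Rejected. (6, 6): |6−6| = 0 — has this property, so Accepted. (4, 10): |4−10| = 6 — doesn't qualify, so Rejected.

Rejected, Rejected, Accepted, Rejected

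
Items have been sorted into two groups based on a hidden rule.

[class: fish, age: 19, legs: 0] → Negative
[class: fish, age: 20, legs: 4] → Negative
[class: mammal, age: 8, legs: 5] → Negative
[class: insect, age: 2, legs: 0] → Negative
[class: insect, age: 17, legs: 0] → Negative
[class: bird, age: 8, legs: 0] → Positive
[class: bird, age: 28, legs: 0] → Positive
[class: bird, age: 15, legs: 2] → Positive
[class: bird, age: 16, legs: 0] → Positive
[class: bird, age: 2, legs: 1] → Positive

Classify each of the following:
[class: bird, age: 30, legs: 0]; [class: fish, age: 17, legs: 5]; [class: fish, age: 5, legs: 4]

Positive, Negative, Negative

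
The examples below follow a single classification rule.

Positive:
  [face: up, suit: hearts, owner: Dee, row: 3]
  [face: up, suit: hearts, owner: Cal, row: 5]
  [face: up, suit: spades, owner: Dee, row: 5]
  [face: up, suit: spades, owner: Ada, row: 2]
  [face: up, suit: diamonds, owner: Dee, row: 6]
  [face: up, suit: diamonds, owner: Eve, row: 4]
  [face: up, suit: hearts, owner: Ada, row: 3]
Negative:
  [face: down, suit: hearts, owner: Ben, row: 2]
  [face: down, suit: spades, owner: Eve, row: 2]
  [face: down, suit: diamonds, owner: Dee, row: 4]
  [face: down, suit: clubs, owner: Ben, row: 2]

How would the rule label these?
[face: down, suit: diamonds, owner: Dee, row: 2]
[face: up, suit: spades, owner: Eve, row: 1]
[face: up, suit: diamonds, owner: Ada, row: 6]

The rule appears to be: face is up.
[face: down, suit: diamonds, owner: Dee, row: 2] — face is down, hence Negative.
[face: up, suit: spades, owner: Eve, row: 1] — face is up, hence Positive.
[face: up, suit: diamonds, owner: Ada, row: 6] — face is up, hence Positive.

Negative, Positive, Positive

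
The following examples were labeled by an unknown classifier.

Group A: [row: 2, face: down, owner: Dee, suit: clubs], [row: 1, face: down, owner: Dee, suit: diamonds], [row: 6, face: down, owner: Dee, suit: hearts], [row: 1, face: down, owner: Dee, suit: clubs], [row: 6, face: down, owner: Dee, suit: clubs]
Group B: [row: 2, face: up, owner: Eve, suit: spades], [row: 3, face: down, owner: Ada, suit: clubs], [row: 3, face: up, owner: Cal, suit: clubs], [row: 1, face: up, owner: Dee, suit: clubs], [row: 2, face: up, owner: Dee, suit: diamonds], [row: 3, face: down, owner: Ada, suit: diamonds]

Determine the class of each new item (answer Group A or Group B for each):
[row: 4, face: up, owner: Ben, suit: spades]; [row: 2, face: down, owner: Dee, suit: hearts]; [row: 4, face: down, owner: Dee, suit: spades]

Rule: face is down AND owner is Dee. This holds for each 'Group A' example and fails for each 'Group B' one.
[row: 4, face: up, owner: Ben, suit: spades]: Group B (face is up, owner is Ben).
[row: 2, face: down, owner: Dee, suit: hearts]: Group A (face is down, owner is Dee).
[row: 4, face: down, owner: Dee, suit: spades]: Group A (face is down, owner is Dee).

Group B, Group A, Group A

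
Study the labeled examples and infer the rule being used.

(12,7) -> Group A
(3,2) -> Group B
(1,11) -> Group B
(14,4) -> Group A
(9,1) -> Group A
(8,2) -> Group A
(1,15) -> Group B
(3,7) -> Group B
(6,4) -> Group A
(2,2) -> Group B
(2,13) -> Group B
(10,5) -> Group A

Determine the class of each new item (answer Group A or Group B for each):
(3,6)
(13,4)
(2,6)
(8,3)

Group B, Group A, Group B, Group A

The common property of the 'Group A' items is: first ≥ 4. No 'Group B' item has it.
(3,6) → first 3 → Group B.
(13,4) → first 13 → Group A.
(2,6) → first 2 → Group B.
(8,3) → first 8 → Group A.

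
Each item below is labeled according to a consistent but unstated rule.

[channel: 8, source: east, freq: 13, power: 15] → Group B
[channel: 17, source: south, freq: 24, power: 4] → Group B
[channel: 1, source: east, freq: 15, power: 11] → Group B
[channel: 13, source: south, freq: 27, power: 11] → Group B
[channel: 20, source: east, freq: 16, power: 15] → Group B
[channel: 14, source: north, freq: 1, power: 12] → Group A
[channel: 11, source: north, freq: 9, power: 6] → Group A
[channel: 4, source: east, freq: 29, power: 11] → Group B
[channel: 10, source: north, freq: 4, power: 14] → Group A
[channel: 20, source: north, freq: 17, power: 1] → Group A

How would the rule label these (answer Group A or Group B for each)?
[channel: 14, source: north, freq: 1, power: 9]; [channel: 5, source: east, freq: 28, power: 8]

Group A, Group B

Comparing the two groups points to one rule — source is north.
[channel: 14, source: north, freq: 1, power: 9] → source is north → Group A.
[channel: 5, source: east, freq: 28, power: 8] → source is east → Group B.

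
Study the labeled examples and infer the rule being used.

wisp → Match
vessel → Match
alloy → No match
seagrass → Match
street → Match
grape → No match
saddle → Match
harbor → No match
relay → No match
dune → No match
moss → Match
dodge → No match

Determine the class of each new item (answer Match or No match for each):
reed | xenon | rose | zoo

One predicate separates the groups cleanly: contains 's'.
reed → no 's' → No match. xenon → no 's' → No match. rose → has 's' → Match. zoo → no 's' → No match.

No match, No match, Match, No match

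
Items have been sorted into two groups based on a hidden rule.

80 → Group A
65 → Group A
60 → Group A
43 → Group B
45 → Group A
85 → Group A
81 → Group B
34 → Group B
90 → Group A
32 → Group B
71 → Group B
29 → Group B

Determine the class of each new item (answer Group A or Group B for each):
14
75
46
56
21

The distinguishing property — multiple of 5 — holds for all the 'Group A' cases and none of the 'Group B' cases.
14 — 14 = 5·2 + 4, hence Group B.
75 — 75 = 5·15, hence Group A.
46 — 46 = 5·9 + 1, hence Group B.
56 — 56 = 5·11 + 1, hence Group B.
21 — 21 = 5·4 + 1, hence Group B.

Group B, Group A, Group B, Group B, Group B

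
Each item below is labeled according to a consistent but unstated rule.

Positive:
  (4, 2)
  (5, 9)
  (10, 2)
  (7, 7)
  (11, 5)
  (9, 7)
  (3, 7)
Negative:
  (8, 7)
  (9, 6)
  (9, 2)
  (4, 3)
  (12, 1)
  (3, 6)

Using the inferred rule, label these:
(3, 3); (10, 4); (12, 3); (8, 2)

All 'Positive' examples share one property — sum is even — and every 'Negative' example lacks it.
(3, 3) — 3+3 = 6, hence Positive. (10, 4) — 10+4 = 14, hence Positive. (12, 3) — 12+3 = 15, hence Negative. (8, 2) — 8+2 = 10, hence Positive.

Positive, Positive, Negative, Positive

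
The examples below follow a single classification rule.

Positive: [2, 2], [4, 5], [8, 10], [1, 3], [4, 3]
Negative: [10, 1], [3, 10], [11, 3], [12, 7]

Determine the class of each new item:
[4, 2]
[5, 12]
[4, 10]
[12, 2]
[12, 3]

Positive, Negative, Negative, Negative, Negative

The simplest hypothesis consistent with all the labels is: |first − second| ≤ 2.
[4, 2] → |4−2| = 2 → Positive. [5, 12] → |5−12| = 7 → Negative. [4, 10] → |4−10| = 6 → Negative. [12, 2] → |12−2| = 10 → Negative. [12, 3] → |12−3| = 9 → Negative.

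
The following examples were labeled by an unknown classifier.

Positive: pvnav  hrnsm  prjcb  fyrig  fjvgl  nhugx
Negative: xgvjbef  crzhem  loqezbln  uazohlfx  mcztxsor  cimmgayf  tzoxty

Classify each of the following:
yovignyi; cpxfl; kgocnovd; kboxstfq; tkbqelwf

Negative, Positive, Negative, Negative, Negative

'Positive' ⟺ length 5.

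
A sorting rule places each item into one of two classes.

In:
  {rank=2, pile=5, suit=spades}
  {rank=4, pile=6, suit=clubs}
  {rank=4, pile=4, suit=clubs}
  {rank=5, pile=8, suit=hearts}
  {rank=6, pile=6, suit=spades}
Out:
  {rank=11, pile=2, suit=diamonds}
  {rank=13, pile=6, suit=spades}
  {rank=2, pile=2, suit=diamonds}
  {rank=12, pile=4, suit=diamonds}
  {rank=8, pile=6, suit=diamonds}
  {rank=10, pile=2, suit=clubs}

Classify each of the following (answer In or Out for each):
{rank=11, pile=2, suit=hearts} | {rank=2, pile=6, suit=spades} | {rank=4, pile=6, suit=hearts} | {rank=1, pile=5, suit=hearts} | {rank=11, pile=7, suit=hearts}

Out, In, In, In, Out

The simplest hypothesis consistent with all the labels is: pile ≥ 4 AND rank ≤ 6.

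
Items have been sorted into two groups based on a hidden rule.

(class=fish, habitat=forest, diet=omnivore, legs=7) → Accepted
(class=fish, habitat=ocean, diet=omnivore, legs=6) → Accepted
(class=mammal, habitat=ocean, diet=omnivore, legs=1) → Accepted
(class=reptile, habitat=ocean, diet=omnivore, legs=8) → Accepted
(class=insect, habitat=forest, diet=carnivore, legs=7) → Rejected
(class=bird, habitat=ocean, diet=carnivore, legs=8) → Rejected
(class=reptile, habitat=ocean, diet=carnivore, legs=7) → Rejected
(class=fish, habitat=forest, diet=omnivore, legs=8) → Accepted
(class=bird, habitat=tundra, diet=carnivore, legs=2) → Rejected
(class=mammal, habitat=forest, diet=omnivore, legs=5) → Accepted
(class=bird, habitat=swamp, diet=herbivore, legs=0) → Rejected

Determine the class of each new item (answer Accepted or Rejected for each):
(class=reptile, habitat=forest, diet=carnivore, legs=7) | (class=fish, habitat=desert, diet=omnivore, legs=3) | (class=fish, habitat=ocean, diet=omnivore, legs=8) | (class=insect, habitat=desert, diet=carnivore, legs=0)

Rejected, Accepted, Accepted, Rejected

Checking candidate rules against both groups, what survives is: diet is omnivore.
(class=reptile, habitat=forest, diet=carnivore, legs=7): diet is carnivore, does not fit → Rejected.
(class=fish, habitat=desert, diet=omnivore, legs=3): diet is omnivore, passes → Accepted.
(class=fish, habitat=ocean, diet=omnivore, legs=8): diet is omnivore, passes → Accepted.
(class=insect, habitat=desert, diet=carnivore, legs=0): diet is carnivore, does not fit → Rejected.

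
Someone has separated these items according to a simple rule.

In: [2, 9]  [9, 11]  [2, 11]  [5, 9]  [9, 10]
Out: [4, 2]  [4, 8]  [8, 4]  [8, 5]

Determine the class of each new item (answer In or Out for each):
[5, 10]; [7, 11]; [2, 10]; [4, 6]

The classifier is using: second ≥ 9.
In: [5, 10], since second 10.
In: [7, 11], since second 11.
In: [2, 10], since second 10.
Out: [4, 6], since second 6.

In, In, In, Out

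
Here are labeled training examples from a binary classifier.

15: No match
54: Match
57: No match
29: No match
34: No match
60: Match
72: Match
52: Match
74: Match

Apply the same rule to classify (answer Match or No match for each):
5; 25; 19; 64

One predicate separates the groups cleanly: even AND at least 52.
5: No match (5 is odd, 5 < 52).
25: No match (25 is odd, 25 < 52).
19: No match (19 is odd, 19 < 52).
64: Match (64 is even, 64 ≥ 52).

No match, No match, No match, Match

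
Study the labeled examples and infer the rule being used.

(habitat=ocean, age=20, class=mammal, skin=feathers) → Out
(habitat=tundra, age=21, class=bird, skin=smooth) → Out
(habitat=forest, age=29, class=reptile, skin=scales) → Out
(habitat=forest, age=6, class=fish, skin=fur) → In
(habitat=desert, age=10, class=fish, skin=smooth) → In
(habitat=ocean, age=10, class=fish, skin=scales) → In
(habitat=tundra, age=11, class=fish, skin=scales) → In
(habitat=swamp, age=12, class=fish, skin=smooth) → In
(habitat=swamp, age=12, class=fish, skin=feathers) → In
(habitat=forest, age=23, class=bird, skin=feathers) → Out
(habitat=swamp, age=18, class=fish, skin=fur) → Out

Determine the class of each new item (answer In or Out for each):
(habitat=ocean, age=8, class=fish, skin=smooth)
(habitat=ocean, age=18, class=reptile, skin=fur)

In, Out

The common property of the 'In' items is: age ≤ 12. No 'Out' item has it.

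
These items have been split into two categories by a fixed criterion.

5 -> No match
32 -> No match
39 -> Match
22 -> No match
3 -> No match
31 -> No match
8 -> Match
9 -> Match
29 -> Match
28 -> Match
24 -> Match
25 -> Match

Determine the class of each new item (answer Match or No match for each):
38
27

Match, Match

One predicate separates the groups cleanly: digit sum ≥ 6.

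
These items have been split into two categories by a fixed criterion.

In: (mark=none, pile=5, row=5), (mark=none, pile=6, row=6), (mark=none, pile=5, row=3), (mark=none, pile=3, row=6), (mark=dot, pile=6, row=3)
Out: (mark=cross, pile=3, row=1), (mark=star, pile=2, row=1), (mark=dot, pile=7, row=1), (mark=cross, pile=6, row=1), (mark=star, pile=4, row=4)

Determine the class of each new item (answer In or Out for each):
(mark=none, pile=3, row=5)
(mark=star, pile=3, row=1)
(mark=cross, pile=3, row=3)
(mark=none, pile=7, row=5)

In, Out, In, In

A rule that fits every label: mark is none OR row = 3 — true of each 'In' example, false of each 'Out' one.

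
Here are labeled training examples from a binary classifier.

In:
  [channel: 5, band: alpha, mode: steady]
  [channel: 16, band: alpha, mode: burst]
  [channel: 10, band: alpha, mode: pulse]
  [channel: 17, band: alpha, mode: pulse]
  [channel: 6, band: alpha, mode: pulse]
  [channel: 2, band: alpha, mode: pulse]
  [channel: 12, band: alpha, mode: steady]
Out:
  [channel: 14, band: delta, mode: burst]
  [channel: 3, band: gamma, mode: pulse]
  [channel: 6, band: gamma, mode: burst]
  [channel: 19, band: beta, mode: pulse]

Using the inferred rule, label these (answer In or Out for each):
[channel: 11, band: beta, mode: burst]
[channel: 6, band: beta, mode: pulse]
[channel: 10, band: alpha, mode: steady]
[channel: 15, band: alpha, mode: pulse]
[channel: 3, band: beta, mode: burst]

Rule: band is alpha. This holds for each 'In' example and fails for each 'Out' one.

Out, Out, In, In, Out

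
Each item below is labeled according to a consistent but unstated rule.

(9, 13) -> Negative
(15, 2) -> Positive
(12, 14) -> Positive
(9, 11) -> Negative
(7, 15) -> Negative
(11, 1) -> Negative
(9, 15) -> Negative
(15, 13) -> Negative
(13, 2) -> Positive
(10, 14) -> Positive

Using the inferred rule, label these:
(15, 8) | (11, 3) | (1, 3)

Positive, Negative, Negative

Every 'Positive' example satisfies: second is even. None of the 'Negative' examples do.
(15, 8) — second 8, hence Positive. (11, 3) — second 3, hence Negative. (1, 3) — second 3, hence Negative.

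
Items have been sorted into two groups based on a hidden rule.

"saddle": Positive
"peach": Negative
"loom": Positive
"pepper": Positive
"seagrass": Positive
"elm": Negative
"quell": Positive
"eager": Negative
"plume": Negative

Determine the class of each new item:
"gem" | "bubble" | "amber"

Negative, Positive, Negative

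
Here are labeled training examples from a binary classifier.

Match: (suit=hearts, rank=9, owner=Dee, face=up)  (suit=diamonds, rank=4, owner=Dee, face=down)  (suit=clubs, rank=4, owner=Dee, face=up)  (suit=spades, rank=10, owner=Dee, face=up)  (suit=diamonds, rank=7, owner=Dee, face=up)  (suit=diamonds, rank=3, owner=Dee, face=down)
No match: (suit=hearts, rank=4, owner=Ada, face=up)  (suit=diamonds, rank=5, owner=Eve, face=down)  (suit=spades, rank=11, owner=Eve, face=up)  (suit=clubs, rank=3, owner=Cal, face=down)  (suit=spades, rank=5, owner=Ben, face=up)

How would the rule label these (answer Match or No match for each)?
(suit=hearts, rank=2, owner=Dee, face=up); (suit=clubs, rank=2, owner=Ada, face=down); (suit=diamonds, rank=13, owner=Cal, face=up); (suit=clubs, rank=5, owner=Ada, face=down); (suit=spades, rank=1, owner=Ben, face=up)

Rule: owner is Dee. This holds for each 'Match' example and fails for each 'No match' one.
(suit=hearts, rank=2, owner=Dee, face=up) → owner is Dee → Match. (suit=clubs, rank=2, owner=Ada, face=down) → owner is Ada → No match. (suit=diamonds, rank=13, owner=Cal, face=up) → owner is Cal → No match. (suit=clubs, rank=5, owner=Ada, face=down) → owner is Ada → No match. (suit=spades, rank=1, owner=Ben, face=up) → owner is Ben → No match.

Match, No match, No match, No match, No match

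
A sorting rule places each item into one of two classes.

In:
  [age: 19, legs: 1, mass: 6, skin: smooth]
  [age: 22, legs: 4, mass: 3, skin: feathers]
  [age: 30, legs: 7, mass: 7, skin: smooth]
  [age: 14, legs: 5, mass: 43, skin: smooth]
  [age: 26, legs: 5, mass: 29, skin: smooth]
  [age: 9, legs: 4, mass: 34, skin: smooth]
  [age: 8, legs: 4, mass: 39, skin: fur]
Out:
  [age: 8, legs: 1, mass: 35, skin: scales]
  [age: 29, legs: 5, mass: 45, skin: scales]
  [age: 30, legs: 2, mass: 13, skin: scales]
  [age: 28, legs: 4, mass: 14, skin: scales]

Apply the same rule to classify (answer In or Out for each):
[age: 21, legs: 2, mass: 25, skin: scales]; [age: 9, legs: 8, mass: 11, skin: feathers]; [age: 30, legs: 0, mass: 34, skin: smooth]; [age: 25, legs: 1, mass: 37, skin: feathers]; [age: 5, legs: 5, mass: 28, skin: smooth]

The rule appears to be: skin is not scales.
[age: 21, legs: 2, mass: 25, skin: scales] → skin is scales → Out. [age: 9, legs: 8, mass: 11, skin: feathers] → skin is feathers → In. [age: 30, legs: 0, mass: 34, skin: smooth] → skin is smooth → In. [age: 25, legs: 1, mass: 37, skin: feathers] → skin is feathers → In. [age: 5, legs: 5, mass: 28, skin: smooth] → skin is smooth → In.

Out, In, In, In, In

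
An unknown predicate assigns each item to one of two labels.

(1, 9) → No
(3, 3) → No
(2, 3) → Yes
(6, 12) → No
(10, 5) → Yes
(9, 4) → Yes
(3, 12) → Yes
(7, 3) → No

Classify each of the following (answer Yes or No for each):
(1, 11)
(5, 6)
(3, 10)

No, Yes, Yes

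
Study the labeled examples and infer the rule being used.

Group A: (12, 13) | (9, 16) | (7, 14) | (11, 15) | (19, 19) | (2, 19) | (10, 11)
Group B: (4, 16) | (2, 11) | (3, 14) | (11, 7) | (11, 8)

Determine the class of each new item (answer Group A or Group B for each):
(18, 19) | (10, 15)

The distinguishing property — sum ≥ 21 — holds for all the 'Group A' cases and none of the 'Group B' cases.
(18, 19): 18+19 = 37 — fits, so Group A.
(10, 15): 10+15 = 25 — fits, so Group A.

Group A, Group A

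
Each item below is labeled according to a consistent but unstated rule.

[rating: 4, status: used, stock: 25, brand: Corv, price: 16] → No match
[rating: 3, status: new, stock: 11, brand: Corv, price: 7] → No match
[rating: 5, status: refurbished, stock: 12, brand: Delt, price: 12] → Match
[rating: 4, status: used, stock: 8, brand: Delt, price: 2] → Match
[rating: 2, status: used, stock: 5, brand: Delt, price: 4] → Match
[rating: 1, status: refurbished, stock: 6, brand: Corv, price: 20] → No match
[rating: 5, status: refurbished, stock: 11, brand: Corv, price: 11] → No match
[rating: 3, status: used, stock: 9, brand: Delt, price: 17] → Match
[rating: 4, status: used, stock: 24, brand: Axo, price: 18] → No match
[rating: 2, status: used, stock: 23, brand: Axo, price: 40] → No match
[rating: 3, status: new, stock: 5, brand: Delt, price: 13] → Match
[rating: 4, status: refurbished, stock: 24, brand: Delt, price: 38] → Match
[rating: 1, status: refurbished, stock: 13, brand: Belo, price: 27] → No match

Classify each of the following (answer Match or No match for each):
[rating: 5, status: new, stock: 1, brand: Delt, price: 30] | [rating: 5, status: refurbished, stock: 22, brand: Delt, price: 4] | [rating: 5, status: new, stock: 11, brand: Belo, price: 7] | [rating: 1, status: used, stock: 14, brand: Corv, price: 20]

One predicate separates the groups cleanly: brand is Delt.

Match, Match, No match, No match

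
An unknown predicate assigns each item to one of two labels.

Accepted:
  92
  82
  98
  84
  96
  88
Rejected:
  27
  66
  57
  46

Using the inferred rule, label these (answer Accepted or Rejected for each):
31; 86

Rejected, Accepted

The distinguishing property — at least 82 — holds for all the 'Accepted' cases and none of the 'Rejected' cases.
31 → 31 < 82 → Rejected.
86 → 86 ≥ 82 → Accepted.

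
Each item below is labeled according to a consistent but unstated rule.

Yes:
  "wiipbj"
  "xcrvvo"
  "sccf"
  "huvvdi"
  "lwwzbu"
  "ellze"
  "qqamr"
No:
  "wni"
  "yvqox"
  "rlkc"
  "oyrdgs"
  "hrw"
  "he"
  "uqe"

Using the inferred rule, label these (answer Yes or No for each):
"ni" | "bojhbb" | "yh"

No, Yes, No

All 'Yes' examples share one property — has a double letter — and every 'No' example lacks it.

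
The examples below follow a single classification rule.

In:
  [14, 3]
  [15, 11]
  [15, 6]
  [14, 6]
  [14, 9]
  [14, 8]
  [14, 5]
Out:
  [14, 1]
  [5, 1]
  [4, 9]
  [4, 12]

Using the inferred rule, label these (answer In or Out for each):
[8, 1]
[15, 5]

The common property of the 'In' items is: sum ≥ 17. No 'Out' item has it.
[8, 1]: 8+1 = 9 — fails the rule, so Out.
[15, 5]: 15+5 = 20 — satisfies this, so In.

Out, In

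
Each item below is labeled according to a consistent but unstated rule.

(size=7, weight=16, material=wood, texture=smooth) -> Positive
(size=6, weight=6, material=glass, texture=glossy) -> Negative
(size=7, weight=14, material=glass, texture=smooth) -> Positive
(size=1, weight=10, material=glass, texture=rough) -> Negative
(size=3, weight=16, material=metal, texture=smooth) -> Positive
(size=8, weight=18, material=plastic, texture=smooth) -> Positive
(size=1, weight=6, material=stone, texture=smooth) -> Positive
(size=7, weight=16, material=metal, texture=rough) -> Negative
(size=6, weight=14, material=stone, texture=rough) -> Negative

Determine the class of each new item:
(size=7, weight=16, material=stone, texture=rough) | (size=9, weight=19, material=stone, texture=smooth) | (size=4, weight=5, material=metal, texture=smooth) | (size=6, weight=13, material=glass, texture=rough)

The pattern is that an item is 'Positive' exactly when: texture is smooth.
(size=7, weight=16, material=stone, texture=rough): texture is rough — lacks this property, so Negative. (size=9, weight=19, material=stone, texture=smooth): texture is smooth — passes, so Positive. (size=4, weight=5, material=metal, texture=smooth): texture is smooth — passes, so Positive. (size=6, weight=13, material=glass, texture=rough): texture is rough — lacks this property, so Negative.

Negative, Positive, Positive, Negative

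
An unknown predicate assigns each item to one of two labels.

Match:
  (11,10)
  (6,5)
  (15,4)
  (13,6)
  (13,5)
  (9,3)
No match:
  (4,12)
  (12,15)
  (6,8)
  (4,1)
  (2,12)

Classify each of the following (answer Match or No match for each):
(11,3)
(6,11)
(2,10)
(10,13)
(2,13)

Match, No match, No match, No match, No match

Rule: first > second AND sum ≥ 11. This holds for each 'Match' example and fails for each 'No match' one.
(11,3) → 11 > 3, 11+3 = 14 → Match. (6,11) → 6 < 11, 6+11 = 17 → No match. (2,10) → 2 < 10, 2+10 = 12 → No match. (10,13) → 10 < 13, 10+13 = 23 → No match. (2,13) → 2 < 13, 2+13 = 15 → No match.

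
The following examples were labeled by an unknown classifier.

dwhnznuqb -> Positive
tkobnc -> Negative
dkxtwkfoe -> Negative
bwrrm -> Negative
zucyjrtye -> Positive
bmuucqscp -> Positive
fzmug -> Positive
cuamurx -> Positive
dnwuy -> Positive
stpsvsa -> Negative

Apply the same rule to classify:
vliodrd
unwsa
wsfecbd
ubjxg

Negative, Positive, Negative, Positive

The rule appears to be: contains 'u'.
vliodrd: no 'u', doesn't match → Negative. unwsa: has 'u', matches → Positive. wsfecbd: no 'u', doesn't match → Negative. ubjxg: has 'u', matches → Positive.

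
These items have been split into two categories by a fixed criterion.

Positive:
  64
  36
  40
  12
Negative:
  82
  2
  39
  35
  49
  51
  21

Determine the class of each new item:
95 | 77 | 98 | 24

Negative, Negative, Negative, Positive

The pattern is that an item is 'Positive' exactly when: multiple of 4.
95 → 95 = 4·23 + 3 → Negative. 77 → 77 = 4·19 + 1 → Negative. 98 → 98 = 4·24 + 2 → Negative. 24 → 24 = 4·6 → Positive.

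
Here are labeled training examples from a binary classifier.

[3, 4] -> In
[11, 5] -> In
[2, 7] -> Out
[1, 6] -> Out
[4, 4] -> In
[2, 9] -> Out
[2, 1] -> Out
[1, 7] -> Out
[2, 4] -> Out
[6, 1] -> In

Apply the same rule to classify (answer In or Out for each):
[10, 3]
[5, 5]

In, In

The classifier is using: first ≥ 3.
[10, 3]: first 10 — checks out, so In.
[5, 5]: first 5 — checks out, so In.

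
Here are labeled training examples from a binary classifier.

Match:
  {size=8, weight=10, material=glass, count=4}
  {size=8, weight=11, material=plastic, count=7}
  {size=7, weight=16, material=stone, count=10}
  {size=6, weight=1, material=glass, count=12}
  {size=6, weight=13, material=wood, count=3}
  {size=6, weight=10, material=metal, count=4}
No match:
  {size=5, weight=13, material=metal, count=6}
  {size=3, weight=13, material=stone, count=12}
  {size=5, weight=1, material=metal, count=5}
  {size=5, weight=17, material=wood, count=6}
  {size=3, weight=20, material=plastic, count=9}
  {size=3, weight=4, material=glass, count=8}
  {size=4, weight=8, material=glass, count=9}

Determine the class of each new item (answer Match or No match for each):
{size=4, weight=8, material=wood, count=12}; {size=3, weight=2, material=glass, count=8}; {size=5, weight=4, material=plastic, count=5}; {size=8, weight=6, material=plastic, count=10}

No match, No match, No match, Match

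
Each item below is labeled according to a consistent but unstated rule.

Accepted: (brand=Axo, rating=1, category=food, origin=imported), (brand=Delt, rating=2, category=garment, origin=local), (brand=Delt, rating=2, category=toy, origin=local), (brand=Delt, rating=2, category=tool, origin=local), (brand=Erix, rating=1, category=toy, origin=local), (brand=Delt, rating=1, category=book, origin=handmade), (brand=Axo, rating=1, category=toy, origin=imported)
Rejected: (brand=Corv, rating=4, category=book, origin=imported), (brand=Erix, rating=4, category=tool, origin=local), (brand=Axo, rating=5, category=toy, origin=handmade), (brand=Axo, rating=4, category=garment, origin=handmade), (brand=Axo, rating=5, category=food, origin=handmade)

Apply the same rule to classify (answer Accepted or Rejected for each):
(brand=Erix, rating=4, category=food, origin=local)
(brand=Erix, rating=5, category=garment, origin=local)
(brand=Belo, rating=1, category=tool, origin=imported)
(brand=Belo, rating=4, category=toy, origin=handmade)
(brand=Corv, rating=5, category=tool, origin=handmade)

Rejected, Rejected, Accepted, Rejected, Rejected

Every 'Accepted' example satisfies: rating ≤ 2. None of the 'Rejected' examples do.
(brand=Erix, rating=4, category=food, origin=local): rating = 4, does not satisfy this → Rejected.
(brand=Erix, rating=5, category=garment, origin=local): rating = 5, does not satisfy this → Rejected.
(brand=Belo, rating=1, category=tool, origin=imported): rating = 1, qualifies → Accepted.
(brand=Belo, rating=4, category=toy, origin=handmade): rating = 4, does not satisfy this → Rejected.
(brand=Corv, rating=5, category=tool, origin=handmade): rating = 5, does not satisfy this → Rejected.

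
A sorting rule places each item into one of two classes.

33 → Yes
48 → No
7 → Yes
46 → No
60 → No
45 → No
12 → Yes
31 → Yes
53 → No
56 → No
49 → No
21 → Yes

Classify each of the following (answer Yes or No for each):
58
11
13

No, Yes, Yes

Rule: at most 33. This holds for each 'Yes' example and fails for each 'No' one.
58 — 58 > 33, hence No. 11 — 11 ≤ 33, hence Yes. 13 — 13 ≤ 33, hence Yes.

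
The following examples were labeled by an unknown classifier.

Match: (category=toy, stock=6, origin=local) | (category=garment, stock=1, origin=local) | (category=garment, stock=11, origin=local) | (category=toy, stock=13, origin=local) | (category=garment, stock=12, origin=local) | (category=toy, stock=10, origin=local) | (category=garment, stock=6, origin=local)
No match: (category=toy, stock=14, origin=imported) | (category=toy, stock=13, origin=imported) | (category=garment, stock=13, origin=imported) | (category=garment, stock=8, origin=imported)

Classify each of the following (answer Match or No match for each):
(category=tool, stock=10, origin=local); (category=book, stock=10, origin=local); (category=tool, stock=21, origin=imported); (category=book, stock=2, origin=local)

'Match' ⟺ origin is local.
(category=tool, stock=10, origin=local): origin is local — has this property, so Match. (category=book, stock=10, origin=local): origin is local — has this property, so Match. (category=tool, stock=21, origin=imported): origin is imported — fails the rule, so No match. (category=book, stock=2, origin=local): origin is local — has this property, so Match.

Match, Match, No match, Match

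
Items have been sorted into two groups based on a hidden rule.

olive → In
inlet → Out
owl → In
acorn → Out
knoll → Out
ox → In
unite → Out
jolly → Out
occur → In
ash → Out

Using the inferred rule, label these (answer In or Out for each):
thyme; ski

Out, Out

A rule that fits every label: starts with 'o' — true of each 'In' example, false of each 'Out' one.
thyme — starts with 't', hence Out. ski — starts with 's', hence Out.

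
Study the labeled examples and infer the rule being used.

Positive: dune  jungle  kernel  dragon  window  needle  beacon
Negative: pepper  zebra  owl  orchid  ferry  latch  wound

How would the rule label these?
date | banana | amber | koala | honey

The distinguishing property — even length AND contains 'n' — holds for all the 'Positive' cases and none of the 'Negative' cases.
date — length 4, no 'n', hence Negative. banana — length 6, has 'n', hence Positive. amber — length 5, no 'n', hence Negative. koala — length 5, no 'n', hence Negative. honey — length 5, has 'n', hence Negative.

Negative, Positive, Negative, Negative, Negative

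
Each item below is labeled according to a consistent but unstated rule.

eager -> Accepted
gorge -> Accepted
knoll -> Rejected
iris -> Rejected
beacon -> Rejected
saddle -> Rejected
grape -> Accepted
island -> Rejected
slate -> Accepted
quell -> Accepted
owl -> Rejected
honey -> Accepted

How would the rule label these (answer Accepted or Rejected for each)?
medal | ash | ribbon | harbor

Accepted, Rejected, Rejected, Rejected

A rule that fits every label: odd length AND contains 'e' — true of each 'Accepted' example, false of each 'Rejected' one.
medal → length 5, has 'e' → Accepted.
ash → length 3, no 'e' → Rejected.
ribbon → length 6, no 'e' → Rejected.
harbor → length 6, no 'e' → Rejected.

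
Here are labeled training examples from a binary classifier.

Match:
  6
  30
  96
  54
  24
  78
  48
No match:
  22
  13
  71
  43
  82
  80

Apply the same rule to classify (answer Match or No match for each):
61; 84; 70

No match, Match, No match

All 'Match' examples share one property — multiple of 3 — and every 'No match' example lacks it.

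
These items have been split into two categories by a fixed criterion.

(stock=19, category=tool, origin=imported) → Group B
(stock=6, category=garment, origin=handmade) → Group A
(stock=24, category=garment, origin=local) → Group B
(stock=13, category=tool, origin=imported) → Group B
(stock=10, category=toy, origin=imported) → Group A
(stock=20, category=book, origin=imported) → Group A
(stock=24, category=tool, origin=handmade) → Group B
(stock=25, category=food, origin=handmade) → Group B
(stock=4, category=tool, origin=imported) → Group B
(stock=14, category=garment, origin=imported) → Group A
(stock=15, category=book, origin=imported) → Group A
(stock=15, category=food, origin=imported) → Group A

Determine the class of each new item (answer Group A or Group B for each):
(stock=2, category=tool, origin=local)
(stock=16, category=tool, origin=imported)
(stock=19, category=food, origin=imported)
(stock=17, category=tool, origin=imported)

The common property of the 'Group A' items is: category is not tool AND stock ≤ 20. No 'Group B' item has it.
(stock=2, category=tool, origin=local): category is tool, stock = 2, lacks this property → Group B. (stock=16, category=tool, origin=imported): category is tool, stock = 16, lacks this property → Group B. (stock=19, category=food, origin=imported): category is food, stock = 19, checks out → Group A. (stock=17, category=tool, origin=imported): category is tool, stock = 17, lacks this property → Group B.

Group B, Group B, Group A, Group B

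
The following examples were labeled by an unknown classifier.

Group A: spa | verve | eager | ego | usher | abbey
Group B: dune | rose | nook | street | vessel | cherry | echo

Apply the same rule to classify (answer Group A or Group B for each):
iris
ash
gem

Group B, Group A, Group A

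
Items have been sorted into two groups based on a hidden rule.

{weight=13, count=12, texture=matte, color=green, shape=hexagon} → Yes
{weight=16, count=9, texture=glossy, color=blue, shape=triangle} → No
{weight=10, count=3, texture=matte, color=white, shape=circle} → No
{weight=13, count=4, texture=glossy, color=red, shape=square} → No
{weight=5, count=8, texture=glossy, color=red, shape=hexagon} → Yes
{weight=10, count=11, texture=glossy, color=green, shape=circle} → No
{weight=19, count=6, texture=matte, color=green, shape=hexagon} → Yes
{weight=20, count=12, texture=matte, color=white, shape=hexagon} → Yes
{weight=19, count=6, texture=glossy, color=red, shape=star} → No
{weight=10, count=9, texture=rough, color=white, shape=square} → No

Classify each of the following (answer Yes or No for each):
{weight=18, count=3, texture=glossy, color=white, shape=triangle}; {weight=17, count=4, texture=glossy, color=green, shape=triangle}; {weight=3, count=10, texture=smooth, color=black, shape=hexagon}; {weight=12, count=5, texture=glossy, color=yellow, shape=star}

No, No, Yes, No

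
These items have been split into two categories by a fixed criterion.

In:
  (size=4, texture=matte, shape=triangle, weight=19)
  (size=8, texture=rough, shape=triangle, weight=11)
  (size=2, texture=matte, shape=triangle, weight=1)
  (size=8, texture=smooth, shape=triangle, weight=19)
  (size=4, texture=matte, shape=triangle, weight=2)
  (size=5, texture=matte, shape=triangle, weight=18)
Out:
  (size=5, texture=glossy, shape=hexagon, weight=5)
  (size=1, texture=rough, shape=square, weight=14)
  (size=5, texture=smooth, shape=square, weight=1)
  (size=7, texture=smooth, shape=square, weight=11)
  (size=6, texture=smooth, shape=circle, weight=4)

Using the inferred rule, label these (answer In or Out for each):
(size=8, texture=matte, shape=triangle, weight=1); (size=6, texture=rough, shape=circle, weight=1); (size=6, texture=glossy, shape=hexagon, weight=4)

In, Out, Out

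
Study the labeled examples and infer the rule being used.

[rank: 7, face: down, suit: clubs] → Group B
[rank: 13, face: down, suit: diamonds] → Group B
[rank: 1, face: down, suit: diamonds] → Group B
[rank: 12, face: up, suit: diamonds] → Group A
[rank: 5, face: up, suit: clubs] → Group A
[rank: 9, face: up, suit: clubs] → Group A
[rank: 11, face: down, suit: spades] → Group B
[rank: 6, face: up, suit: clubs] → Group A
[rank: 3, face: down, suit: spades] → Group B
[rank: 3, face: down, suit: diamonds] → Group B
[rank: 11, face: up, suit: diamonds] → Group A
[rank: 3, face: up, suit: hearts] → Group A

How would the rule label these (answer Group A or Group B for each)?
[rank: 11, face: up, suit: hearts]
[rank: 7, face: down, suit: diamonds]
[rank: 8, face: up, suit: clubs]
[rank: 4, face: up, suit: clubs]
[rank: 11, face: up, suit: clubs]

Rule: face is up. This holds for each 'Group A' example and fails for each 'Group B' one.
Group A: [rank: 11, face: up, suit: hearts], since face is up.
Group B: [rank: 7, face: down, suit: diamonds], since face is down.
Group A: [rank: 8, face: up, suit: clubs], since face is up.
Group A: [rank: 4, face: up, suit: clubs], since face is up.
Group A: [rank: 11, face: up, suit: clubs], since face is up.

Group A, Group B, Group A, Group A, Group A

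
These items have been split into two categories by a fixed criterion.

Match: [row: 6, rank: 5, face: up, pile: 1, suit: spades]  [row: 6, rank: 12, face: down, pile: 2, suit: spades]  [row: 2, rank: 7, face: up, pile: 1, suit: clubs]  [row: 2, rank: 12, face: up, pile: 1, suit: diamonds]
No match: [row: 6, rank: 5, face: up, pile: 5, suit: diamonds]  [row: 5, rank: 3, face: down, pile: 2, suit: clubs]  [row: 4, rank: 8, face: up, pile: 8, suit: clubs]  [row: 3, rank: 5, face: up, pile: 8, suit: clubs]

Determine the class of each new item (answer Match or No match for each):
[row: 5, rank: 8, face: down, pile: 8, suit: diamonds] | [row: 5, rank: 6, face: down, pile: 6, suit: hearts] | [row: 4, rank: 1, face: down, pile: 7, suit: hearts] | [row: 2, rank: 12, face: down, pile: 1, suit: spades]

No match, No match, No match, Match

The simplest hypothesis consistent with all the labels is: pile ≤ 2 AND rank ≥ 5.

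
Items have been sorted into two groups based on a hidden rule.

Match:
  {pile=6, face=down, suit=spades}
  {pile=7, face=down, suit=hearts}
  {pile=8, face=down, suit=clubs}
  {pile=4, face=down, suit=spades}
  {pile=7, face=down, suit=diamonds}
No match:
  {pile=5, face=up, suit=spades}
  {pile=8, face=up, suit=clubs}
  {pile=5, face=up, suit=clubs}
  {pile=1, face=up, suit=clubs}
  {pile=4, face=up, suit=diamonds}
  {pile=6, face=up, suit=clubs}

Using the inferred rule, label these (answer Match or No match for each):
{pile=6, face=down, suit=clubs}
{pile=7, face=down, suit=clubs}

Match, Match

The classifier is using: face is down.
{pile=6, face=down, suit=clubs} — face is down, hence Match. {pile=7, face=down, suit=clubs} — face is down, hence Match.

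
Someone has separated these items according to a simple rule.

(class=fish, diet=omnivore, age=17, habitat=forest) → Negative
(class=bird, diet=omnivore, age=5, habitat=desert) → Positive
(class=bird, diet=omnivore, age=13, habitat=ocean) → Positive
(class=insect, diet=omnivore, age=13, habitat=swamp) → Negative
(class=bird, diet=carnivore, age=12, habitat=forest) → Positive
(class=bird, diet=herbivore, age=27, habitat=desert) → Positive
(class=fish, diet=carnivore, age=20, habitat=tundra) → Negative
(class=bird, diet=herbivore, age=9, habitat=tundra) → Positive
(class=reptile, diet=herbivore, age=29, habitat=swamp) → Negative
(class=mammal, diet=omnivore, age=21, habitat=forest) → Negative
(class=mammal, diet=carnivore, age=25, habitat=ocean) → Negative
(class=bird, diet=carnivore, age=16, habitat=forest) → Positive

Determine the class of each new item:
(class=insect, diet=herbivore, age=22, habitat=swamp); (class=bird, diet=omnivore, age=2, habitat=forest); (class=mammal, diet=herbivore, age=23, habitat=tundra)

Negative, Positive, Negative

The pattern is that an item is 'Positive' exactly when: class is bird.
(class=insect, diet=herbivore, age=22, habitat=swamp): class is insect — does not satisfy this, so Negative. (class=bird, diet=omnivore, age=2, habitat=forest): class is bird — fits, so Positive. (class=mammal, diet=herbivore, age=23, habitat=tundra): class is mammal — does not satisfy this, so Negative.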